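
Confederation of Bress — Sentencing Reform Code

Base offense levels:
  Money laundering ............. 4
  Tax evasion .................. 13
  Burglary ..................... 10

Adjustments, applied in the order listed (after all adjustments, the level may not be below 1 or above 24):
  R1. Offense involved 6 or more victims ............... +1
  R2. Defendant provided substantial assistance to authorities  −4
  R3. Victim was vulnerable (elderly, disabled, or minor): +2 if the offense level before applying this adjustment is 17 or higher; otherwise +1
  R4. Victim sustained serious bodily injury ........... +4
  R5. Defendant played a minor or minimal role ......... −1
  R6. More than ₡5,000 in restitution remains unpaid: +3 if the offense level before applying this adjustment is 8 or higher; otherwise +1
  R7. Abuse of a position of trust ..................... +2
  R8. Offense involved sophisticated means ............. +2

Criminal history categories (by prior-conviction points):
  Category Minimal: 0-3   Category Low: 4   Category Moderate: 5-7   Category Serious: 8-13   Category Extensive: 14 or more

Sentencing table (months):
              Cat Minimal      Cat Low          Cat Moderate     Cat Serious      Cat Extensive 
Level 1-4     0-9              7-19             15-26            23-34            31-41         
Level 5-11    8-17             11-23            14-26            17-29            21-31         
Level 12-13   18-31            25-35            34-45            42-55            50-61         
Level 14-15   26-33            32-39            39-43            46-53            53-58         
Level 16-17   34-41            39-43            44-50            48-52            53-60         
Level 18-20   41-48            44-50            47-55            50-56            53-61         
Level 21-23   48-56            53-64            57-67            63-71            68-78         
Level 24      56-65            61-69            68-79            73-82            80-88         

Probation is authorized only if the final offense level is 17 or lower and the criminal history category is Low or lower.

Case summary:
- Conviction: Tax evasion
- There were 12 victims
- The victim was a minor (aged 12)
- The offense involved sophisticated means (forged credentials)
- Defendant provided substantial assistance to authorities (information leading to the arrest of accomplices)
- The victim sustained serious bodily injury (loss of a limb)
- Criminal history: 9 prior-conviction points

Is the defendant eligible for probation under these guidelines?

No

Base offense level for tax evasion: 13.
R1 applies: 13 + 1 = 14.
R2 applies: 14 − 4 = 10.
R3 applies (level before this adjustment is 10 < 17, so +1): 10 + 1 = 11.
R4 applies: 11 + 4 = 15.
R5 does not apply.
R6 does not apply.
R8 applies: 15 + 2 = 17.
Final offense level: 17.
Criminal history: 9 prior points → Category Serious (8-13).
Level 17 falls in the 16-17 band.
Grid: Level 16-17 × Category Serious = 48-52 months.
Probation check: level 17 ≤ 17 and category Serious > Low → not eligible.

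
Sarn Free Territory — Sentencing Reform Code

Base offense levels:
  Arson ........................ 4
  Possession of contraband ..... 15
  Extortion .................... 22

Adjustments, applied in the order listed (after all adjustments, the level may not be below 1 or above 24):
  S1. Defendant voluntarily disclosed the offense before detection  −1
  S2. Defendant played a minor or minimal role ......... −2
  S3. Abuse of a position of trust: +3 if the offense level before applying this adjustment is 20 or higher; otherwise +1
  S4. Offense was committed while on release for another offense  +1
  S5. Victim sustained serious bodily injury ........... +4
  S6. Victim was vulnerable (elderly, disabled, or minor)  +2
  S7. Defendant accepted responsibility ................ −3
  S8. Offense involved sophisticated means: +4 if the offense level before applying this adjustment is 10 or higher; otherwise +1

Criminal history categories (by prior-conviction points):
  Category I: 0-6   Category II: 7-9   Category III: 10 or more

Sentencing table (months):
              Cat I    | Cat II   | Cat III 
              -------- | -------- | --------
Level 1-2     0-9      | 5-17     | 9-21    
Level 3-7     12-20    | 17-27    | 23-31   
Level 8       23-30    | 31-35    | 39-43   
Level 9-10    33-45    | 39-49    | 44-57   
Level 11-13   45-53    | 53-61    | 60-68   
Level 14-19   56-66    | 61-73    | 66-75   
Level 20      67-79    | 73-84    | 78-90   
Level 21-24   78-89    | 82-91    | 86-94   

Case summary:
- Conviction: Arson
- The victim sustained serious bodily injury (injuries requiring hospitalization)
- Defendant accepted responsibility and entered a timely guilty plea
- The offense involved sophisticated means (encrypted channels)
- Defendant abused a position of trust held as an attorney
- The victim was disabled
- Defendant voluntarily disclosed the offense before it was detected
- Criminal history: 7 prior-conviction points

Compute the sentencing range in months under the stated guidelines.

Base offense level for arson: 4.
S1 applies: 4 − 1 = 3.
S2 does not apply.
S3 applies (level before this adjustment is 3 < 20, so +1): 3 + 1 = 4.
S5 applies: 4 + 4 = 8.
S6 applies: 8 + 2 = 10.
S7 applies: 10 − 3 = 7.
S8 applies (level before this adjustment is 7 < 10, so +1): 7 + 1 = 8.
Final offense level: 8.
Criminal history: 7 prior points → Category II (7-9).
Level 8 falls in the 8 band.
Grid: Level 8 × Category II = 31-35 months.

31-35 months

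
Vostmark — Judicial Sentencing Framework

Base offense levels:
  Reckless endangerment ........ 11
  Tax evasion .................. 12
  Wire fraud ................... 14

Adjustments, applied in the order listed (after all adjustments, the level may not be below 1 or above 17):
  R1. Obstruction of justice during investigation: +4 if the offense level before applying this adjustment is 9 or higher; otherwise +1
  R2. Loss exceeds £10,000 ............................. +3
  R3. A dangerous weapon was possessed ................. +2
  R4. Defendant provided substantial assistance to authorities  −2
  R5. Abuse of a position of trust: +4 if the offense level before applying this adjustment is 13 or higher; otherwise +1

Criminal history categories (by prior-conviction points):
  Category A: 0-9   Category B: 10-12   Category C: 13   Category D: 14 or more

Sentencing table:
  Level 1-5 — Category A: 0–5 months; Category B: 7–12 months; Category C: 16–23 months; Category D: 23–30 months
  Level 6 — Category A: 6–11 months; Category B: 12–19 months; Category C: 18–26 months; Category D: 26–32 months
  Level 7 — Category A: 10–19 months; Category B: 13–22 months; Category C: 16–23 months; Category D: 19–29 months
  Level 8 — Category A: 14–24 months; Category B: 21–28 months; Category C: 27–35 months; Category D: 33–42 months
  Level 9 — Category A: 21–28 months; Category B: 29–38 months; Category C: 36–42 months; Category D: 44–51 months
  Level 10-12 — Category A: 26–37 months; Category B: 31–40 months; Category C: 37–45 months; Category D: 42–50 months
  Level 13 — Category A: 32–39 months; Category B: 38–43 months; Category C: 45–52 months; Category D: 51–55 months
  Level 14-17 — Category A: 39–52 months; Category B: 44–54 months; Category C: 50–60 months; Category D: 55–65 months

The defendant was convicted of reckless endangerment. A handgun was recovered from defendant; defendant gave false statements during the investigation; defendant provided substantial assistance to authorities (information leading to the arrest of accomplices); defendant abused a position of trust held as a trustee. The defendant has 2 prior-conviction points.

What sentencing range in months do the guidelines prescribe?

Base offense level for reckless endangerment: 11.
R1 applies (level before this adjustment is 11 ≥ 9, so +4): 11 + 4 = 15.
R3 applies: 15 + 2 = 17.
R4 applies: 17 − 2 = 15.
R5 applies (level before this adjustment is 15 ≥ 13, so +4): 15 + 4 = 19.
Level 19 exceeds the maximum of 17; capped at 17.
Final offense level: 17.
Criminal history: 2 prior points → Category A (0-9).
Level 17 falls in the 14-17 band.
Grid: Level 14-17 × Category A = 39-52 months.

39-52 months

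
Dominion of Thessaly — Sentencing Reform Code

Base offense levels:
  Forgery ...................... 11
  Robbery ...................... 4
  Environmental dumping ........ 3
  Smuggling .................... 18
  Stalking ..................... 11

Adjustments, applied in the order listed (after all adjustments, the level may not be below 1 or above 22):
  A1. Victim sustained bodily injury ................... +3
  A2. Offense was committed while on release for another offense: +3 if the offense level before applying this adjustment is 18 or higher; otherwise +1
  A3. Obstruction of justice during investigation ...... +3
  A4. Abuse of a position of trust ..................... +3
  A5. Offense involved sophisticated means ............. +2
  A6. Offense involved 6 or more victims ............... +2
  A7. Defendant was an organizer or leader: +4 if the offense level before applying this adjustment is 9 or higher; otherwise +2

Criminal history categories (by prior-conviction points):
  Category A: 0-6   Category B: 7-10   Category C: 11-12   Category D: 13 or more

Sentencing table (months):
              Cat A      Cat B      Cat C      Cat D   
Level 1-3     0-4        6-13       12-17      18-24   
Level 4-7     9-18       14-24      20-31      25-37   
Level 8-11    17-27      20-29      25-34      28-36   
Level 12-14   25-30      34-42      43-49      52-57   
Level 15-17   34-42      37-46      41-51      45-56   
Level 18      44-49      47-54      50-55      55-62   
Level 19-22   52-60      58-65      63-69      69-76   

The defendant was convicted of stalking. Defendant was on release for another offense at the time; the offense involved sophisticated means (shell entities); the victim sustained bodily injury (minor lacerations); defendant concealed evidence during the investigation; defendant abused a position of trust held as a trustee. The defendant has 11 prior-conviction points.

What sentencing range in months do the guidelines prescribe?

Base offense level for stalking: 11.
A1 applies: 11 + 3 = 14.
A2 applies (level before this adjustment is 14 < 18, so +1): 14 + 1 = 15.
A3 applies: 15 + 3 = 18.
A4 applies: 18 + 3 = 21.
A5 applies: 21 + 2 = 23.
A6 does not apply.
Level 23 exceeds the maximum of 22; capped at 22.
Final offense level: 22.
Criminal history: 11 prior points → Category C (11-12).
Level 22 falls in the 19-22 band.
Grid: Level 19-22 × Category C = 63-69 months.

63-69 months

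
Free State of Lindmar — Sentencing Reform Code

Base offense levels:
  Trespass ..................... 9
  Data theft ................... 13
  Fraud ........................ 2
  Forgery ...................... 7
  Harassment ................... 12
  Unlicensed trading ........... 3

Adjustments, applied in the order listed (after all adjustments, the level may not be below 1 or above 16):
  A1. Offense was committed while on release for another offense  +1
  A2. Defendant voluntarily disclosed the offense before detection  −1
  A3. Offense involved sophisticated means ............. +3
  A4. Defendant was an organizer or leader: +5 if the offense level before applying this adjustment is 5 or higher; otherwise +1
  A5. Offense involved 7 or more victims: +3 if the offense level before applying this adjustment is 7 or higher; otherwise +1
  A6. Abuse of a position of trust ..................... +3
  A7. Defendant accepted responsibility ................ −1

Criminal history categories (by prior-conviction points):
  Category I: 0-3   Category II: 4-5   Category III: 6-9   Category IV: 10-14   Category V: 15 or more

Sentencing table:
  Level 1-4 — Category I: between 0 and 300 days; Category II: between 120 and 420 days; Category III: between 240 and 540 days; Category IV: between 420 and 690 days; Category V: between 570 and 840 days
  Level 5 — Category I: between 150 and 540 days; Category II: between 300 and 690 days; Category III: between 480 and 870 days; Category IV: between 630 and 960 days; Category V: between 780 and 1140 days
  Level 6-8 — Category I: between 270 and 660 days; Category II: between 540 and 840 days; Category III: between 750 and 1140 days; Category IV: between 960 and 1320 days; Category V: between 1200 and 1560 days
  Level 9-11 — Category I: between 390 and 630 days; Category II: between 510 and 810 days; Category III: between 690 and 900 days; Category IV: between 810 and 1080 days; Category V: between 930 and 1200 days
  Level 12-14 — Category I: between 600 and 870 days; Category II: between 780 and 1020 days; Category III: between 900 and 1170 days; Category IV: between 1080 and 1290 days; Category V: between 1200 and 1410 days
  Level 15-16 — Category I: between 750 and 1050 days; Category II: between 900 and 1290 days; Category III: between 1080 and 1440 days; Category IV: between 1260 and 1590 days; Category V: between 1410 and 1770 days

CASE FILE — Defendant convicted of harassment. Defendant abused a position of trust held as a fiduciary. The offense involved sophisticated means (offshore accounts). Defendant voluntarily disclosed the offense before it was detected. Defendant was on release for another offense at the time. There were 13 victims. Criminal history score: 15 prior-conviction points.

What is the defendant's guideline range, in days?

Base offense level for harassment: 12.
A1 applies: 12 + 1 = 13.
A2 applies: 13 − 1 = 12.
A3 applies: 12 + 3 = 15.
A5 applies (level before this adjustment is 15 ≥ 7, so +3): 15 + 3 = 18.
A6 applies: 18 + 3 = 21.
A7 does not apply.
Level 21 exceeds the maximum of 16; capped at 16.
Final offense level: 16.
Criminal history: 15 prior points → Category V (15+).
Level 16 falls in the 15-16 band.
Grid: Level 15-16 × Category V = 1410-1770 days.

1410-1770 days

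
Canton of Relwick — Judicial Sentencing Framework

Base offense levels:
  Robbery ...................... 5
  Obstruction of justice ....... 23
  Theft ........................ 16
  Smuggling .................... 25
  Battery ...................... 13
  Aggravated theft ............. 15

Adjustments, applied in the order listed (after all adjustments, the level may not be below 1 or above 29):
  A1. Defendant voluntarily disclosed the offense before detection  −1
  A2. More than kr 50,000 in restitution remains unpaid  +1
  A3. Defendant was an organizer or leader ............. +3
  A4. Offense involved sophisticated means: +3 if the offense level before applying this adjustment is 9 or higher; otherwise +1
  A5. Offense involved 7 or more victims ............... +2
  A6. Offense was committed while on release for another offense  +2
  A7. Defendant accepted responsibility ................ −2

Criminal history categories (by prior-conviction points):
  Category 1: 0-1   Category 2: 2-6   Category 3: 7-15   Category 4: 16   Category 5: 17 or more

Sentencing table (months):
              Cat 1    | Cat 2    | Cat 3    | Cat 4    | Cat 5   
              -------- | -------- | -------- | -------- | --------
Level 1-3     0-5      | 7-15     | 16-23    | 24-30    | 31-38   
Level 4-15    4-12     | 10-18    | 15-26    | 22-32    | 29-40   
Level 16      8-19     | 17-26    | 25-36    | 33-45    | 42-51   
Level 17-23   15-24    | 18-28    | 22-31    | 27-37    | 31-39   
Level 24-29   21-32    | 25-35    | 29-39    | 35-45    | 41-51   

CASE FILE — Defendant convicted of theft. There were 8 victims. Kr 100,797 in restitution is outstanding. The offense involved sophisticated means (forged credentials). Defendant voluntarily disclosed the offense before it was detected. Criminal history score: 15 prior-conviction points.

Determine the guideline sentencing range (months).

Base offense level for theft: 16.
A1 applies: 16 − 1 = 15.
A2 applies: 15 + 1 = 16.
A3 does not apply.
A4 applies (level before this adjustment is 16 ≥ 9, so +3): 16 + 3 = 19.
A5 applies: 19 + 2 = 21.
A6 does not apply.
Final offense level: 21.
Criminal history: 15 prior points → Category 3 (7-15).
Level 21 falls in the 17-23 band.
Grid: Level 17-23 × Category 3 = 22-31 months.

22-31 months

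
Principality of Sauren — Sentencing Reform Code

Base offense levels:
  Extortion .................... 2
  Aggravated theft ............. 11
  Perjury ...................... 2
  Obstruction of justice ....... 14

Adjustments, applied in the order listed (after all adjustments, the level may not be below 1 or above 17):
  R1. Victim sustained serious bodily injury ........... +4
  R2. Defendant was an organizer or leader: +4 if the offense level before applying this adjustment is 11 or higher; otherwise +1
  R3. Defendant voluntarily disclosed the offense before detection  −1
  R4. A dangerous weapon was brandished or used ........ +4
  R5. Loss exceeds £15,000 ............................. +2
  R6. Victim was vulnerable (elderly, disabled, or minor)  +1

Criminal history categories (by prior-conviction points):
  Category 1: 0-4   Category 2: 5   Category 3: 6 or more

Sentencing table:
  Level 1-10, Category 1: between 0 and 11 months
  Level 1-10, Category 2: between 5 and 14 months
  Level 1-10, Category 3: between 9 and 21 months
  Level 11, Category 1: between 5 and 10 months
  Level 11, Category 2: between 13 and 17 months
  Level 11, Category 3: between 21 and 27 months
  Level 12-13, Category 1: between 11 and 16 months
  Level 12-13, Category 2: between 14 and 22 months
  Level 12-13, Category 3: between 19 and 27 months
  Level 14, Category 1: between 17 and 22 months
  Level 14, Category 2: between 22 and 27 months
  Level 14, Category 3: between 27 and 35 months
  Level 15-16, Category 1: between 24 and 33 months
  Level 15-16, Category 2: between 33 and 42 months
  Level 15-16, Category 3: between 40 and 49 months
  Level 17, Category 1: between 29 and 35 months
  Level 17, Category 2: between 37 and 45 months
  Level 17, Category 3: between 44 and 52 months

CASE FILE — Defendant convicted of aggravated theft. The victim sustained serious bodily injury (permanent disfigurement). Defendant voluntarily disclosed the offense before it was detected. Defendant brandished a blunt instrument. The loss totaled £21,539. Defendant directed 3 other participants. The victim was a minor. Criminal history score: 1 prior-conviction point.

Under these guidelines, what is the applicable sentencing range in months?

29-35 months

Base offense level for aggravated theft: 11.
R1 applies: 11 + 4 = 15.
R2 applies (level before this adjustment is 15 ≥ 11, so +4): 15 + 4 = 19.
R3 applies: 19 − 1 = 18.
R4 applies: 18 + 4 = 22.
R5 applies: 22 + 2 = 24.
R6 applies: 24 + 1 = 25.
Level 25 exceeds the maximum of 17; capped at 17.
Final offense level: 17.
Criminal history: 1 prior point → Category 1 (0-4).
Level 17 falls in the 17 band.
Grid: Level 17 × Category 1 = 29-35 months.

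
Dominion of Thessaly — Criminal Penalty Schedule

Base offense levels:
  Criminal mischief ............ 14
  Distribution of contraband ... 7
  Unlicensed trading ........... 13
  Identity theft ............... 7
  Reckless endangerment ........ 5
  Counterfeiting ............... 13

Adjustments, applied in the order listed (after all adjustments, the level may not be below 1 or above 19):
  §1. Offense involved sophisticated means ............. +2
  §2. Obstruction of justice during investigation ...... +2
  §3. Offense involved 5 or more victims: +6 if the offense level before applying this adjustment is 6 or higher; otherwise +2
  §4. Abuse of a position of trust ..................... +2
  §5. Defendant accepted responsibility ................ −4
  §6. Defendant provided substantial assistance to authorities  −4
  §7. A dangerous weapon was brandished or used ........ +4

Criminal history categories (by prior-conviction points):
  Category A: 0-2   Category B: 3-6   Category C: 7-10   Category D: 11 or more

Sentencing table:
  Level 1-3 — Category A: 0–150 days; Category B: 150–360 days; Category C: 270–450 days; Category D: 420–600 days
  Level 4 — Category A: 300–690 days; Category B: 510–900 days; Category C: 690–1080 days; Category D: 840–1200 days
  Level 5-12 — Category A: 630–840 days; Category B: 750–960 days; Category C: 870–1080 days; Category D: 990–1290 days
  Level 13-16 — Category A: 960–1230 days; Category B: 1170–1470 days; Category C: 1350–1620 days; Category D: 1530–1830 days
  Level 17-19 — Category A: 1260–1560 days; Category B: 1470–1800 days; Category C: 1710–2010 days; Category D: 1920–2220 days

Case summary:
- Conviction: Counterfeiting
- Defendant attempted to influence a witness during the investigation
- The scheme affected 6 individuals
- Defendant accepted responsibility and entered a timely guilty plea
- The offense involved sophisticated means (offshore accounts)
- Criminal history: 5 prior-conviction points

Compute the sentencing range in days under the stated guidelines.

Base offense level for counterfeiting: 13.
§1 applies: 13 + 2 = 15.
§2 applies: 15 + 2 = 17.
§3 applies (level before this adjustment is 17 ≥ 6, so +6): 17 + 6 = 23.
§4 does not apply.
§5 applies: 23 − 4 = 19.
§6 does not apply.
Final offense level: 19.
Criminal history: 5 prior points → Category B (3-6).
Level 19 falls in the 17-19 band.
Grid: Level 17-19 × Category B = 1470-1800 days.

1470-1800 days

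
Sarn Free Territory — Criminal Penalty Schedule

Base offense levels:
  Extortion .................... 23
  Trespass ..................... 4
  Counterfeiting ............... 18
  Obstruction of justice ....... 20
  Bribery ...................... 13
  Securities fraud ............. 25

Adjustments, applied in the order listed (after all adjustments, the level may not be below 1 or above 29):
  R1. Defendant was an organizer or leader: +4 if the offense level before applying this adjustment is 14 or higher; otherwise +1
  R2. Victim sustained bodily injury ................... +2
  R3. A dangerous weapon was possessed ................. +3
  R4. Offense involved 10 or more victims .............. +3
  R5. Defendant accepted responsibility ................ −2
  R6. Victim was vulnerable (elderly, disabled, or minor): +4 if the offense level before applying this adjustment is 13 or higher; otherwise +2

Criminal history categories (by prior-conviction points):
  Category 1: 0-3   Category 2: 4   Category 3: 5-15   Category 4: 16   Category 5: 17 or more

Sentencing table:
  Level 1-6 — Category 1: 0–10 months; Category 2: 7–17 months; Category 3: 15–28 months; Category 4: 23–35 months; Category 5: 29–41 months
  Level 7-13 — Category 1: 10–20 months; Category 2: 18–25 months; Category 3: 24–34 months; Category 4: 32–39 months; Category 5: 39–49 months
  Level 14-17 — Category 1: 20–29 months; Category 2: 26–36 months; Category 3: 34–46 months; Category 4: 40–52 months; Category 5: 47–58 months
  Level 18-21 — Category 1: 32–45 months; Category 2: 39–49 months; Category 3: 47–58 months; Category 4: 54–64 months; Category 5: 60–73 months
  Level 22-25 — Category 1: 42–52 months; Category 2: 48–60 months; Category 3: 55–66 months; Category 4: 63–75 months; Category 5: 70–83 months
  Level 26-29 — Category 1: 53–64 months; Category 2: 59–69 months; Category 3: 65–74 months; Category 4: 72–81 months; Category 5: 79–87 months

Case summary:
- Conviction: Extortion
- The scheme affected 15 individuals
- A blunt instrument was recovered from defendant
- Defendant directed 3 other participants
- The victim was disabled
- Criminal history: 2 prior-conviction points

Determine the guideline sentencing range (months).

Base offense level for extortion: 23.
R1 applies (level before this adjustment is 23 ≥ 14, so +4): 23 + 4 = 27.
R2 does not apply.
R3 applies: 27 + 3 = 30.
R4 applies: 30 + 3 = 33.
R5 does not apply.
R6 applies (level before this adjustment is 33 ≥ 13, so +4): 33 + 4 = 37.
Level 37 exceeds the maximum of 29; capped at 29.
Final offense level: 29.
Criminal history: 2 prior points → Category 1 (0-3).
Level 29 falls in the 26-29 band.
Grid: Level 26-29 × Category 1 = 53-64 months.

53-64 months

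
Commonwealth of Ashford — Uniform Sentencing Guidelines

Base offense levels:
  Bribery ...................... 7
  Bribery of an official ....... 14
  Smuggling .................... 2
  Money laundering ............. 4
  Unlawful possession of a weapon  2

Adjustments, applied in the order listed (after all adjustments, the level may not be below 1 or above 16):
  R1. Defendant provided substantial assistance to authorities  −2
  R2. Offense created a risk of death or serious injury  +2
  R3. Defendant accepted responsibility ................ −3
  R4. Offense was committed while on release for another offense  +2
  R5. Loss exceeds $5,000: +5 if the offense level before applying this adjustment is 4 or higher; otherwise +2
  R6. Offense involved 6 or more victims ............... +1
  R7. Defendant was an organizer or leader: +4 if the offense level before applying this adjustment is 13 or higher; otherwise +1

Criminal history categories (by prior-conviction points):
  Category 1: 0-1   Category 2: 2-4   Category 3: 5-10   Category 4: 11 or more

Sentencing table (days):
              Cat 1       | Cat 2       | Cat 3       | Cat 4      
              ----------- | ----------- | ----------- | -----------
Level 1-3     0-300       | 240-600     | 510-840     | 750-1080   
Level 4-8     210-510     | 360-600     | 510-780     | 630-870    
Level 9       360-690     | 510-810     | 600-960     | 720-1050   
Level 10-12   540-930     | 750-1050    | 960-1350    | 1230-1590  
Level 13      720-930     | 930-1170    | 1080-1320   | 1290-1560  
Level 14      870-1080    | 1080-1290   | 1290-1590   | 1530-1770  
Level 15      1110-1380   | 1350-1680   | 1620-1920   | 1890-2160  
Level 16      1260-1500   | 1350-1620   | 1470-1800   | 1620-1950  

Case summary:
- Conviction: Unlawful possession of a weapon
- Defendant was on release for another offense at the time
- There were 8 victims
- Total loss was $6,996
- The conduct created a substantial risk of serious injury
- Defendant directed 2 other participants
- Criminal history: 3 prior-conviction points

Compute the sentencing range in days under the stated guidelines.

930-1170 days

Base offense level for unlawful possession of a weapon: 2.
R2 applies: 2 + 2 = 4.
R3 does not apply.
R4 applies: 4 + 2 = 6.
R5 applies (level before this adjustment is 6 ≥ 4, so +5): 6 + 5 = 11.
R6 applies: 11 + 1 = 12.
R7 applies (level before this adjustment is 12 < 13, so +1): 12 + 1 = 13.
Final offense level: 13.
Criminal history: 3 prior points → Category 2 (2-4).
Level 13 falls in the 13 band.
Grid: Level 13 × Category 2 = 930-1170 days.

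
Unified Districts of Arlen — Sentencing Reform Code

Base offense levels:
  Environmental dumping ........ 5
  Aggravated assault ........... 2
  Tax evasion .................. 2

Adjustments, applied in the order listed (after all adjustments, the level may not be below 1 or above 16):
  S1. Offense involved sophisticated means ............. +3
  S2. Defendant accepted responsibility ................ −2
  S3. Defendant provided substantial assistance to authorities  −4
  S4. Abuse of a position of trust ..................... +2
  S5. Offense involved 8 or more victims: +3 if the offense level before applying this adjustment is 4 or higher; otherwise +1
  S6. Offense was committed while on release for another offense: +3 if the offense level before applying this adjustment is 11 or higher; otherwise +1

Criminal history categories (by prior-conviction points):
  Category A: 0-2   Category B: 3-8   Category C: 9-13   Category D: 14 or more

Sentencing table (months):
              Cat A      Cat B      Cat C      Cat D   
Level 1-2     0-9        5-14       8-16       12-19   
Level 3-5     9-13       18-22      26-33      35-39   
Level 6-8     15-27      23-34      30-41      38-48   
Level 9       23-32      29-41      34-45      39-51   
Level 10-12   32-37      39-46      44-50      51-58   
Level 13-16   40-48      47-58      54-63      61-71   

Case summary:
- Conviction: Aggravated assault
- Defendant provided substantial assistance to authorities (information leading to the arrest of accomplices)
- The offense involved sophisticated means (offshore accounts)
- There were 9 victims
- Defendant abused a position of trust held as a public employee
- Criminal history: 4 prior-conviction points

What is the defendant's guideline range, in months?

Base offense level for aggravated assault: 2.
S1 applies: 2 + 3 = 5.
S2 does not apply.
S3 applies: 5 − 4 = 1.
S4 applies: 1 + 2 = 3.
S5 applies (level before this adjustment is 3 < 4, so +1): 3 + 1 = 4.
S6 does not apply.
Final offense level: 4.
Criminal history: 4 prior points → Category B (3-8).
Level 4 falls in the 3-5 band.
Grid: Level 3-5 × Category B = 18-22 months.

18-22 months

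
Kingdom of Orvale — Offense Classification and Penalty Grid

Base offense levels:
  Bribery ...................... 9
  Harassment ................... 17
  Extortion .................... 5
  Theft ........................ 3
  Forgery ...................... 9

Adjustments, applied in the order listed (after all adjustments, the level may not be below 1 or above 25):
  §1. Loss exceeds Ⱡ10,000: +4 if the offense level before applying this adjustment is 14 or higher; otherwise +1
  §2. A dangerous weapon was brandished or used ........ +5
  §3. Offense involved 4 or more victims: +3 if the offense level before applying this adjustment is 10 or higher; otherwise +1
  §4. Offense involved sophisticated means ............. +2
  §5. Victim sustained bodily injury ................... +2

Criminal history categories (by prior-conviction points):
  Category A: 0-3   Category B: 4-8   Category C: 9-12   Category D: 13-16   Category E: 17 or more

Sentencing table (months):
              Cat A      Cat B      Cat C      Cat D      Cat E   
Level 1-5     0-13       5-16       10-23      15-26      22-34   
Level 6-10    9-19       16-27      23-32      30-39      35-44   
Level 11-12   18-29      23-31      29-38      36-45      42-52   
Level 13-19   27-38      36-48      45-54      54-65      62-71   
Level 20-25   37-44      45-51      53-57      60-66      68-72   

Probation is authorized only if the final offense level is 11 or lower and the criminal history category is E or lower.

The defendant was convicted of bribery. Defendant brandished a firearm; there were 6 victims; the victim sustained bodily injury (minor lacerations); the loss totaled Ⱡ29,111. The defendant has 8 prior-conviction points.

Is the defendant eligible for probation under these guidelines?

No

Base offense level for bribery: 9.
§1 applies (level before this adjustment is 9 < 14, so +1): 9 + 1 = 10.
§2 applies: 10 + 5 = 15.
§3 applies (level before this adjustment is 15 ≥ 10, so +3): 15 + 3 = 18.
§4 does not apply.
§5 applies: 18 + 2 = 20.
Final offense level: 20.
Criminal history: 8 prior points → Category B (4-8).
Level 20 falls in the 20-25 band.
Grid: Level 20-25 × Category B = 45-51 months.
Probation check: level 20 > 11 and category B ≤ E → not eligible.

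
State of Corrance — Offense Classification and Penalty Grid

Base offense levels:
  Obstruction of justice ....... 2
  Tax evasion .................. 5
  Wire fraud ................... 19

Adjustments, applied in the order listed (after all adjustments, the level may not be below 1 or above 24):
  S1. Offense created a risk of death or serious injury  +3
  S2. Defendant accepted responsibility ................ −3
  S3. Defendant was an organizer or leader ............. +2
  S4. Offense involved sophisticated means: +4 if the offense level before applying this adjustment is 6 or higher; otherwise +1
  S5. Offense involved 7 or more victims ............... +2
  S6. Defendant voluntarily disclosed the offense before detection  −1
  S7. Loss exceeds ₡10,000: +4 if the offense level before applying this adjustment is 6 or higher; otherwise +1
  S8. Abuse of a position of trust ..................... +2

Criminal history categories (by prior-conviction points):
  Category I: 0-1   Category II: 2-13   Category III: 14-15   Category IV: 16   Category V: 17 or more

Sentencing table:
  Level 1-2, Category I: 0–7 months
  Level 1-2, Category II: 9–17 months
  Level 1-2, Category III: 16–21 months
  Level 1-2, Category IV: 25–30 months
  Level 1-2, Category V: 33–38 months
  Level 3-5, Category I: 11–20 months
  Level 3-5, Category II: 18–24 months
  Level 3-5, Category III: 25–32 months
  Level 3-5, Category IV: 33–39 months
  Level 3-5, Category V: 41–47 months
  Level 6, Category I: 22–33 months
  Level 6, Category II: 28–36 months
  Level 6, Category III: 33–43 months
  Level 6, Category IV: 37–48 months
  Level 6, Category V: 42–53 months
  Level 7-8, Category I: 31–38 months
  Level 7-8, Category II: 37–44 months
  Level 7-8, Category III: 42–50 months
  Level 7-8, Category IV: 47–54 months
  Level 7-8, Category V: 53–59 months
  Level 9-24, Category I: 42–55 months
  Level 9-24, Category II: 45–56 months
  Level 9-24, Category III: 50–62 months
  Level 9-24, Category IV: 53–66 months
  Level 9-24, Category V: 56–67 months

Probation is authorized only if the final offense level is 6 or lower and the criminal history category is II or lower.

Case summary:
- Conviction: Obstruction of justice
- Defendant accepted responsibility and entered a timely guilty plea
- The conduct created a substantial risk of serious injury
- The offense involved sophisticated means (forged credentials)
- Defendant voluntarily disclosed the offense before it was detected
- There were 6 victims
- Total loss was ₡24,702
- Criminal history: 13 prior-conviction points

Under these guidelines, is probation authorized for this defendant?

Yes

Base offense level for obstruction of justice: 2.
S1 applies: 2 + 3 = 5.
S2 applies: 5 − 3 = 2.
S4 applies (level before this adjustment is 2 < 6, so +1): 2 + 1 = 3.
S5 does not apply.
S6 applies: 3 − 1 = 2.
S7 applies (level before this adjustment is 2 < 6, so +1): 2 + 1 = 3.
S8 does not apply.
Final offense level: 3.
Criminal history: 13 prior points → Category II (2-13).
Level 3 falls in the 3-5 band.
Grid: Level 3-5 × Category II = 18-24 months.
Probation check: level 3 ≤ 6 and category II ≤ II → eligible.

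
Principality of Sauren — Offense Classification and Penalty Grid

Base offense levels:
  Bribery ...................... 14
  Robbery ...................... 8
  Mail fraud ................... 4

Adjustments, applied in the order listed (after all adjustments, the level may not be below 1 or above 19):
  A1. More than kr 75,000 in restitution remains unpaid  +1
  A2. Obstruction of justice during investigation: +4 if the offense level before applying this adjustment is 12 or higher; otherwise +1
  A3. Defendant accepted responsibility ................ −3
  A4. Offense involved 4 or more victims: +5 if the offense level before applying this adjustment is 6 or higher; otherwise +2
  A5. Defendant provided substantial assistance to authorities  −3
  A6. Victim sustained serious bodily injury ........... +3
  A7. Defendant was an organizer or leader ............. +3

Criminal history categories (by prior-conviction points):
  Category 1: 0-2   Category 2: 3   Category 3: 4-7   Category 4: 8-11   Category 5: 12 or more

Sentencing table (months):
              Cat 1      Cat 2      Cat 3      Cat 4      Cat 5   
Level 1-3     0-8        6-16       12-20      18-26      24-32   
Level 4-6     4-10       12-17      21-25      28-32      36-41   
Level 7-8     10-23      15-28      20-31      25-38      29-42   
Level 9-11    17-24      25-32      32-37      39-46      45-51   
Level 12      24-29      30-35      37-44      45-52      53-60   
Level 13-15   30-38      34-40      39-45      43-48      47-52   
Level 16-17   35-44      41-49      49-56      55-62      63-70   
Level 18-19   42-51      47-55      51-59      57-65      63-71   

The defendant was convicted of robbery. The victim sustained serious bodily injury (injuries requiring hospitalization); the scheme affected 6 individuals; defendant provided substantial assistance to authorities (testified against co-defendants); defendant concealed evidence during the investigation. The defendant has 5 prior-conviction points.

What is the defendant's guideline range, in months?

39-45 months

Base offense level for robbery: 8.
A1 does not apply.
A2 applies (level before this adjustment is 8 < 12, so +1): 8 + 1 = 9.
A3 does not apply.
A4 applies (level before this adjustment is 9 ≥ 6, so +5): 9 + 5 = 14.
A5 applies: 14 − 3 = 11.
A6 applies: 11 + 3 = 14.
A7 does not apply.
Final offense level: 14.
Criminal history: 5 prior points → Category 3 (4-7).
Level 14 falls in the 13-15 band.
Grid: Level 13-15 × Category 3 = 39-45 months.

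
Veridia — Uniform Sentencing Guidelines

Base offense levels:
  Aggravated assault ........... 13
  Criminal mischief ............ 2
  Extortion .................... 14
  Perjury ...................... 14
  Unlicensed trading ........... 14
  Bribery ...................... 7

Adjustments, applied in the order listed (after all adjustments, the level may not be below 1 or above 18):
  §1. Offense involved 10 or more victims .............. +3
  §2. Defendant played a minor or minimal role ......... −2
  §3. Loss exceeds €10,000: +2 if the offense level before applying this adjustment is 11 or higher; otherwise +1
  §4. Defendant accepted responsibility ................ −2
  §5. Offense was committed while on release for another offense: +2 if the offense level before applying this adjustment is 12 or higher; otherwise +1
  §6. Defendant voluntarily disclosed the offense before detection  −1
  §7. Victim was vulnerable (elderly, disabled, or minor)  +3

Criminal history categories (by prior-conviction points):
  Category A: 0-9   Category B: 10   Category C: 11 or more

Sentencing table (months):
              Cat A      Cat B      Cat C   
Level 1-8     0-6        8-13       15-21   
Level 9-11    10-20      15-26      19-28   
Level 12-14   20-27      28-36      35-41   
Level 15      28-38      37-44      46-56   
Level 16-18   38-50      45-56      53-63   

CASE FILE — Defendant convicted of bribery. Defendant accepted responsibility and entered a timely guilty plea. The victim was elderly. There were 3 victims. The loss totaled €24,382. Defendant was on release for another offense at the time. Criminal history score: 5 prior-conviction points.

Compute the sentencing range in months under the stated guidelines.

10-20 months

Base offense level for bribery: 7.
§2 does not apply.
§3 applies (level before this adjustment is 7 < 11, so +1): 7 + 1 = 8.
§4 applies: 8 − 2 = 6.
§5 applies (level before this adjustment is 6 < 12, so +1): 6 + 1 = 7.
§6 does not apply.
§7 applies: 7 + 3 = 10.
Final offense level: 10.
Criminal history: 5 prior points → Category A (0-9).
Level 10 falls in the 9-11 band.
Grid: Level 9-11 × Category A = 10-20 months.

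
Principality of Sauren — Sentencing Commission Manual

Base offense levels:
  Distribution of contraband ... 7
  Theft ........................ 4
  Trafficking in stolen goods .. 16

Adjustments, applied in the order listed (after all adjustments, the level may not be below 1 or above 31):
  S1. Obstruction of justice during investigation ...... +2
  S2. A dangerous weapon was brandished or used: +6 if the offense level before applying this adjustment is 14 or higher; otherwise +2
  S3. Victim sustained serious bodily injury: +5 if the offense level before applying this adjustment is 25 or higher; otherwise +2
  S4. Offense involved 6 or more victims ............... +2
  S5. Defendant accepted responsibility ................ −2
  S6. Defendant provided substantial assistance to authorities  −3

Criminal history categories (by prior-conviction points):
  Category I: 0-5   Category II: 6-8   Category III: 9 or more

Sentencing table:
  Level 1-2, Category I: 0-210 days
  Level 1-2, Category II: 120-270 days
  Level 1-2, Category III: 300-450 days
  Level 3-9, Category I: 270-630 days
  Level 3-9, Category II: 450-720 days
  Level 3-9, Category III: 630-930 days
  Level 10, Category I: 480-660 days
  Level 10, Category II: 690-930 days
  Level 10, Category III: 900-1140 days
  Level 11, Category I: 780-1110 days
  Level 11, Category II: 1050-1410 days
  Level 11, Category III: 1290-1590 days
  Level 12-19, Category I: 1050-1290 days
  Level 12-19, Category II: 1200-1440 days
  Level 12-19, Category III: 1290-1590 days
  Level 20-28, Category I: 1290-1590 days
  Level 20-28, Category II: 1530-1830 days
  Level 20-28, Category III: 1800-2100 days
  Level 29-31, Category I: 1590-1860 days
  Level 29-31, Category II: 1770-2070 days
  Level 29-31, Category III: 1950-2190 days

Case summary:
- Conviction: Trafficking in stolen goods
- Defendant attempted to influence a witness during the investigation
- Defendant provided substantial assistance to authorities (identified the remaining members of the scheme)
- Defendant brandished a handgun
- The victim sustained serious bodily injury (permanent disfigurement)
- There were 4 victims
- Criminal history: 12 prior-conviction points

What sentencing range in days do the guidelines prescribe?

1800-2100 days

Base offense level for trafficking in stolen goods: 16.
S1 applies: 16 + 2 = 18.
S2 applies (level before this adjustment is 18 ≥ 14, so +6): 18 + 6 = 24.
S3 applies (level before this adjustment is 24 < 25, so +2): 24 + 2 = 26.
S4 does not apply.
S6 applies: 26 − 3 = 23.
Final offense level: 23.
Criminal history: 12 prior points → Category III (9+).
Level 23 falls in the 20-28 band.
Grid: Level 20-28 × Category III = 1800-2100 days.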